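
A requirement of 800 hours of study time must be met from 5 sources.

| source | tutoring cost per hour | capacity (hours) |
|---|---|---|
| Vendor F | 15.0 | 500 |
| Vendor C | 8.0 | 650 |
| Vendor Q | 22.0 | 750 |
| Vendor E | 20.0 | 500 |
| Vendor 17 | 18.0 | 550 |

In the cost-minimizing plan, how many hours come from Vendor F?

Use sources in increasing cost order.
Vendor C (8.0): use full 650 ; 150 hours to go.
Vendor F at 15.0: take 150 of its 500 ; requirement met.
Vendor 17, Vendor E, Vendor Q: unused.

150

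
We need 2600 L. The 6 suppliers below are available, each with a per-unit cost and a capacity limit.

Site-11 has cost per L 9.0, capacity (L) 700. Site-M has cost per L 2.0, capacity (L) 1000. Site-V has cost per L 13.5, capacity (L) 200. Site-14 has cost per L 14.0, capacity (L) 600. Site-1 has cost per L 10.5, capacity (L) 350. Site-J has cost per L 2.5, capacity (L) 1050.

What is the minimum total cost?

9575

Use suppliers in increasing cost order.
Site-M (2.0): use full 1000 — 1600 L to go.
Site-J (2.5): use full 1050 — 550 L to go.
Take 550 from Site-11 at 9.0 to finish.
Site-1, Site-V, Site-14: unused.
Cost = 1000×2.0 + 1050×2.5 + 550×9.0 = 9575.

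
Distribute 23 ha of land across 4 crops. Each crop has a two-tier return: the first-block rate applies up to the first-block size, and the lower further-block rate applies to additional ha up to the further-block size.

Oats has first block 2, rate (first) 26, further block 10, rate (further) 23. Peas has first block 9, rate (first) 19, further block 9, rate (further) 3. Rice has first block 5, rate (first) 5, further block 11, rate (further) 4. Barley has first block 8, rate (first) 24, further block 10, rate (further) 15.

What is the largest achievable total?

531

Treat each block as its own option and order by rate: Oats/T1 26 > Barley/T1 24 > Oats/T2 23 > Peas/T1 19 > Barley/T2 15 > Rice/T1 5 > Rice/T2 4 > Peas/T2 3.
Oats/T1 (26): +2 ; 21 left.
Barley/T1 (24): +8 ; 13 left.
Oats/T2 (23): +10 ; 3 left.
Peas T1 at 19: only 3 left, fill 3.
Total = 26×2 + 24×8 + 23×10 + 19×3 = 531.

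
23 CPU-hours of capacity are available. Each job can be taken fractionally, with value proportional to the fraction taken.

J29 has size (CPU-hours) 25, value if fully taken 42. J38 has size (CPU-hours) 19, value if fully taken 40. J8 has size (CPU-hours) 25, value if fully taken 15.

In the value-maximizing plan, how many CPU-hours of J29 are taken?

4

Best value per unit of size first: J38 40/19≈2.11, J29 42/25≈1.68, J8 15/25≈0.6.
J38: take in full, 19 CPU-hours for value 40 → 4 left.
4 CPU-hours left: a 4/25 share of J29 gives 42×4/25 = 6.72.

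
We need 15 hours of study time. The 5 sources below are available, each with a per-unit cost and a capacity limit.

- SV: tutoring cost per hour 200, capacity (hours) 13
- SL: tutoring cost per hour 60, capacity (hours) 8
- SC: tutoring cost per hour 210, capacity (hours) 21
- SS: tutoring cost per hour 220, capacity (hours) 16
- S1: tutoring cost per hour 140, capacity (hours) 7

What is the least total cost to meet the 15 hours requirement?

1460

Fill from the cheapest source first.
SL at 60: take all 8 hours ; 7 still needed.
Take 7 from S1 at 140 ; need 0 more.
SV, SC, SS: unused.
Cost = 8×60 + 7×140 = 1460.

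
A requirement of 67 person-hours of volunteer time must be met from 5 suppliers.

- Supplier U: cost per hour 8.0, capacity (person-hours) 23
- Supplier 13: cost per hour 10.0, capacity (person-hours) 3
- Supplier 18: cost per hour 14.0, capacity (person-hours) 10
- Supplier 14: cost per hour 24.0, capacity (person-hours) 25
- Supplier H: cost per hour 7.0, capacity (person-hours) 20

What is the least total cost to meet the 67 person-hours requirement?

758

Cheapest first:
Supplier H at 7.0: take all 20 person-hours → 47 still needed.
Take 23 from Supplier U at 8.0 → need 24 more.
Supplier 13 (10.0): use full 3 → 21 person-hours to go.
Supplier 18 at 14.0: take all 10 person-hours → 11 still needed.
Take 11 from Supplier 14 at 24.0 to finish.
Cost = 20×7.0 + 23×8.0 + 3×10.0 + 10×14.0 + 11×24.0 = 758.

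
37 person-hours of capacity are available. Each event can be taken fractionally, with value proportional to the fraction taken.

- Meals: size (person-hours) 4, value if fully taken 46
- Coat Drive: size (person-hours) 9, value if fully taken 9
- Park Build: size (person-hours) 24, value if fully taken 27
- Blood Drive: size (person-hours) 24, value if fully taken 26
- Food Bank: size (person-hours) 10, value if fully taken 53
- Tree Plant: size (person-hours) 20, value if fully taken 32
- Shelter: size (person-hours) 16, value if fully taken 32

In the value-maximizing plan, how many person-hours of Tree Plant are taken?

Best value per unit of size first: Meals 46/4≈11.5, Food Bank 53/10≈5.3, Shelter 32/16≈2, Tree Plant 32/20≈1.6, Park Build 27/24≈1.12, Blood Drive 26/24≈1.08, Coat Drive 9/9≈1.
All 4 person-hours of Meals fit (value 46) ; 33 remain.
Take all of Food Bank (10 person-hours, value 53) ; 23 person-hours left.
All 16 person-hours of Shelter fit (value 32) ; 7 remain.
7 person-hours left: a 7/20 share of Tree Plant gives 32×7/20 = 11.2.

7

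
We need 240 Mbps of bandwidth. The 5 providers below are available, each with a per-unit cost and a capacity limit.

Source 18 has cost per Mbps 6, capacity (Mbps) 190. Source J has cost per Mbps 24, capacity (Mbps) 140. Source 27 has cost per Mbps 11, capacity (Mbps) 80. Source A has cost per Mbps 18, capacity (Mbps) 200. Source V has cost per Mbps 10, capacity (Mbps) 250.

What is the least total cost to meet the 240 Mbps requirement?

1640

Use providers in increasing cost order.
Source 18 at 6: take all 190 Mbps ; 50 still needed.
Source V at 10: take 50 of its 250 ; requirement met.
Source 27, Source A, Source J: unused.
Cost = 190×6 + 50×10 = 1640.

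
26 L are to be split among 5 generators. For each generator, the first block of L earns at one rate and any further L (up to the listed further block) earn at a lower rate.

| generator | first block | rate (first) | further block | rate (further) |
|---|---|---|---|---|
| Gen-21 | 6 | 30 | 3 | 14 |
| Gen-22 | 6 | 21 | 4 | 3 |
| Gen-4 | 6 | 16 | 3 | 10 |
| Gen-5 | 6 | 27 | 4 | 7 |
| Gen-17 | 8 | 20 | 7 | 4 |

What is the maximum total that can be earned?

Order all 10 blocks by rate: Gen-21/tier1 30 > Gen-5/tier1 27 > Gen-22/tier1 21 > Gen-17/tier1 20 > Gen-4/tier1 16 > Gen-21/tier2 14 > Gen-4/tier2 10 > Gen-5/tier2 7 > Gen-17/tier2 4 > Gen-22/tier2 3.
Gen-21 tier1 at 30: fill all 6 ; 20 left.
Gen-5/tier1 (27): +6 ; 14 left.
Gen-22/tier1 (21): +6 ; 8 left.
Fill Gen-17 tier1 block (8 at 20) ; 0 left.
Total = 30×6 + 27×6 + 21×6 + 20×8 = 628.

628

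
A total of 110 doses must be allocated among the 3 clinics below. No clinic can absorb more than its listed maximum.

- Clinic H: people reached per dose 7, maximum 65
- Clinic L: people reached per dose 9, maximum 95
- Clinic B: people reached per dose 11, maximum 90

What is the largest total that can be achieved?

Rank by people reached per dose: Clinic B 11 > Clinic L 9 > Clinic H 7.
Clinic B takes 90 to reach its cap of 90 ; 20 left.
Only 20 left; Clinic L takes them to reach 20.
Total = 9×20 + 11×90 = 1170.

1170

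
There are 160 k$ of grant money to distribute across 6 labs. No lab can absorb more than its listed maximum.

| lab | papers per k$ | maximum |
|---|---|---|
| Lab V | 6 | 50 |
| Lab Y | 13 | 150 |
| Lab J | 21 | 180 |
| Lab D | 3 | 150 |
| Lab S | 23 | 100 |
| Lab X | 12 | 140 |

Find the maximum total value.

Order the labs by papers per k$: Lab S 23 > Lab J 21 > Lab Y 13 > Lab X 12 > Lab V 6 > Lab D 3.
Give Lab S 100 to hit its cap of 100 → 60 left.
Only 60 left; Lab J takes them to reach 60.
Total = 21×60 + 23×100 = 3560.

3560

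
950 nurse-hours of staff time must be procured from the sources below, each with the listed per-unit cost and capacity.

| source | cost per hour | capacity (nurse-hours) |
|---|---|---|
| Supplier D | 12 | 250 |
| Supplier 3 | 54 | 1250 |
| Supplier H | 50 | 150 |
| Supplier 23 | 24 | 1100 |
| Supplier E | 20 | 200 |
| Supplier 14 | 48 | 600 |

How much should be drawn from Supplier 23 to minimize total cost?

Cheapest first:
Take 250 from Supplier D at 12 ; need 700 more.
Take 200 from Supplier E at 20 ; need 500 more.
Supplier 23 (24): take the remaining 500 ; done.
Supplier 14, Supplier H, Supplier 3: unused.

500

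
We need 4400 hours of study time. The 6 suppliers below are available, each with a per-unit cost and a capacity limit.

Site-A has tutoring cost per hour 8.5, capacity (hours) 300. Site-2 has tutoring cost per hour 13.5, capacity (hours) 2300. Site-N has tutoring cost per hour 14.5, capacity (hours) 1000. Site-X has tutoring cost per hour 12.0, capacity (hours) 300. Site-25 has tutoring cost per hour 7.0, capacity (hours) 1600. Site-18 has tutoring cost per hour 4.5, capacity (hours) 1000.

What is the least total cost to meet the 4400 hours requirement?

Use suppliers in increasing cost order.
Site-18 (4.5): use full 1000 — 3400 hours to go.
Take 1600 from Site-25 at 7.0 — need 1800 more.
Site-A (8.5): use full 300 — 1500 hours to go.
Take 300 from Site-X at 12.0 — need 1200 more.
Site-2 at 13.5: take 1200 of its 2300 — requirement met.
Site-N: unused.
Cost = 1000×4.5 + 1600×7.0 + 300×8.5 + 300×12.0 + 1200×13.5 = 38050.

38050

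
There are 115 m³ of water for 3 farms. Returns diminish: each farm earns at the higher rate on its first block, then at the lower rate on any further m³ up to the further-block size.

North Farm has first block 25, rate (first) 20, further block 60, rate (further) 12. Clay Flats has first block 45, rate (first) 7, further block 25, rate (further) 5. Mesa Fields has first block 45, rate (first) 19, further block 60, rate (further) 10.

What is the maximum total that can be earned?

1895

Order all 6 blocks by rate: North Farm/T1 20 > Mesa Fields/T1 19 > North Farm/T2 12 > Mesa Fields/T2 10 > Clay Flats/T1 7 > Clay Flats/T2 5.
Fill North Farm T1 block (25 at 20) — 90 left.
Mesa Fields T1 at 19: fill all 45 — 45 left.
North Farm T2 at 12: only 45 left, fill 45.
Total = 20×25 + 19×45 + 12×45 = 1895.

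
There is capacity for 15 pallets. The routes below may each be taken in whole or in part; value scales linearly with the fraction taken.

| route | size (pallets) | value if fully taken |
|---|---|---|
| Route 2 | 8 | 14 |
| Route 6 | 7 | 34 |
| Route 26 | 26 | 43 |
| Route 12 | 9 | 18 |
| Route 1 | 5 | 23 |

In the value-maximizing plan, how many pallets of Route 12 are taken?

3

Sort by value density: Route 6 34/7≈4.86, Route 1 23/5≈4.6, Route 12 18/9≈2, Route 2 14/8≈1.75, Route 26 43/26≈1.65.
Route 6: take in full, 7 pallets for value 34 → 8 left.
Take all of Route 1 (5 pallets, value 23) → 3 pallets left.
3 pallets left: a 3/9 share of Route 12 gives 18×3/9 = 6.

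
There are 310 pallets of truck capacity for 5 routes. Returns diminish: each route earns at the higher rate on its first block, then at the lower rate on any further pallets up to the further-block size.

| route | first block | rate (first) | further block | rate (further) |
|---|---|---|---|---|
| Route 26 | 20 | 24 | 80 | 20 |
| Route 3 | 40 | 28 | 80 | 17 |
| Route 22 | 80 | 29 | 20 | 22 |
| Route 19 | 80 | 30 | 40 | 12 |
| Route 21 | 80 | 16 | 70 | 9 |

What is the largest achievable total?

Order all 10 blocks by rate: Route 19/T1 30 > Route 22/T1 29 > Route 3/T1 28 > Route 26/T1 24 > Route 22/T2 22 > Route 26/T2 20 > Route 3/T2 17 > Route 21/T1 16 > Route 19/T2 12 > Route 21/T2 9.
Route 19 T1 at 30: fill all 80 → 230 left.
Fill Route 22 T1 block (80 at 29) → 150 left.
Fill Route 3 T1 block (40 at 28) → 110 left.
Fill Route 26 T1 block (20 at 24) → 90 left.
Route 22 T2 at 22: fill all 20 → 70 left.
70 remain; put them into Route 26 T2 at 20.
Total = 30×80 + 29×80 + 28×40 + 24×20 + 22×20 + 20×70 = 8160.

8160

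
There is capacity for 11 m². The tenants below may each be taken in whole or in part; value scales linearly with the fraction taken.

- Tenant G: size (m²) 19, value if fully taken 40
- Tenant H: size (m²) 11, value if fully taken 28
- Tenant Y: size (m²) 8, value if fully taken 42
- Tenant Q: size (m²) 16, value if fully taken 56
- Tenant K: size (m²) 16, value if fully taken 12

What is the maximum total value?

52.5

Best value per unit of size first: Tenant Y 42/8≈5.25, Tenant Q 56/16≈3.5, Tenant H 28/11≈2.55, Tenant G 40/19≈2.11, Tenant K 12/16≈0.75.
Take all of Tenant Y (8 m², value 42) ; 3 m² left.
Fill the last 3 m² with part of Tenant Q: 3/16 of it earns 10.5.
Total value = 52.5.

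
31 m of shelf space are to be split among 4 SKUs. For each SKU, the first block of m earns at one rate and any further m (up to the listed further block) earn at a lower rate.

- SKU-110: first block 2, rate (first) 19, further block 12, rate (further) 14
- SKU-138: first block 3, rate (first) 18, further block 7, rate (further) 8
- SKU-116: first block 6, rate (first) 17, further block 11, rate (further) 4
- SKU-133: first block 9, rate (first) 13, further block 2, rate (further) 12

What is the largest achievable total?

466

Treat each block as its own option and order by rate: SKU-110/first 19 > SKU-138/first 18 > SKU-116/first 17 > SKU-110/second 14 > SKU-133/first 13 > SKU-133/second 12 > SKU-138/second 8 > SKU-116/second 4.
SKU-110/first (19): +2 — 29 left.
Fill SKU-138 first block (3 at 18) — 26 left.
Fill SKU-116 first block (6 at 17) — 20 left.
Fill SKU-110 second block (12 at 14) — 8 left.
SKU-133/first: +8 of 9 at 13; pool empty.
Total = 19×2 + 18×3 + 17×6 + 14×12 + 13×8 = 466.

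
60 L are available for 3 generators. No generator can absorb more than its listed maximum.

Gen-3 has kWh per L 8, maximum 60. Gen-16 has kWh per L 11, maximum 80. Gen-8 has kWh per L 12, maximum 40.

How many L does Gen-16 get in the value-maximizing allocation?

Highest kWh per L first: Gen-8 12 > Gen-16 11 > Gen-3 8.
Give Gen-8 40 to hit its cap of 40 → 20 left.
Gen-16 has room for 80 but only 20 remain, so it gets 20.

20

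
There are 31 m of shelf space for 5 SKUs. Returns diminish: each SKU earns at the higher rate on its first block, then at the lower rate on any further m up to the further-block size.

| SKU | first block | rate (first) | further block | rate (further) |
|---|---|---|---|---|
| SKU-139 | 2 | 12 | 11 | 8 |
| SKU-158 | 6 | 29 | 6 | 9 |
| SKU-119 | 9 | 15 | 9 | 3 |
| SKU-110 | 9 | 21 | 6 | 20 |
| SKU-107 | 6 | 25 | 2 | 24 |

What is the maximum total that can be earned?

Treat each block as its own option and order by rate: SKU-158/tier1 29 > SKU-107/tier1 25 > SKU-107/tier2 24 > SKU-110/tier1 21 > SKU-110/tier2 20 > SKU-119/tier1 15 > SKU-139/tier1 12 > SKU-158/tier2 9 > SKU-139/tier2 8 > SKU-119/tier2 3.
SKU-158/tier1 (29): +6 → 25 left.
SKU-107 tier1 at 25: fill all 6 → 19 left.
SKU-107 tier2 at 24: fill all 2 → 17 left.
Fill SKU-110 tier1 block (9 at 21) → 8 left.
SKU-110/tier2 (20): +6 → 2 left.
SKU-119 tier1 at 15: only 2 left, fill 2.
Total = 29×6 + 25×6 + 24×2 + 21×9 + 20×6 + 15×2 = 711.

711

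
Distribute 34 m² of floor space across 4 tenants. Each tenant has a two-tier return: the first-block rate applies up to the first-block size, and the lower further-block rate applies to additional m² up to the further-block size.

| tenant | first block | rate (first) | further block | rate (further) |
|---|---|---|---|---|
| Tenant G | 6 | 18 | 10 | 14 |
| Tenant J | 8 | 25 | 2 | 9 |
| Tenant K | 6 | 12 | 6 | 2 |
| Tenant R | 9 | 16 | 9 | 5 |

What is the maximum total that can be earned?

Treat each block as its own option and order by rate: Tenant J/first 25 > Tenant G/first 18 > Tenant R/first 16 > Tenant G/second 14 > Tenant K/first 12 > Tenant J/second 9 > Tenant R/second 5 > Tenant K/second 2.
Tenant J/first (25): +8 ; 26 left.
Tenant G/first (18): +6 ; 20 left.
Tenant R first at 16: fill all 9 ; 11 left.
Tenant G second at 14: fill all 10 ; 1 left.
Tenant K/first: +1 of 6 at 12; pool empty.
Total = 25×8 + 18×6 + 16×9 + 14×10 + 12×1 = 604.

604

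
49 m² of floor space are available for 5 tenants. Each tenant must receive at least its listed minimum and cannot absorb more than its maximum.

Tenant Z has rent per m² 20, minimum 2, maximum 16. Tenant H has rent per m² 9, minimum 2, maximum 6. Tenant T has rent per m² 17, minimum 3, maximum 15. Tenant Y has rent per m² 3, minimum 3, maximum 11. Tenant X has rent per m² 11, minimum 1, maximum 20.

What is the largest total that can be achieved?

745

Meeting every minimum uses 2+2+3+3+1 = 11 m², leaving 38.
Highest rent per m² first: Tenant Z 20 > Tenant T 17 > Tenant X 11 > Tenant H 9 > Tenant Y 3.
Give Tenant Z 14 more to hit its cap of 16 → 24 left.
Tenant T takes 12 more to reach its cap of 15 → 12 left.
Only 12 left; Tenant X takes them to reach 13.
Total = 20×16 + 9×2 + 17×15 + 3×3 + 11×13 = 745.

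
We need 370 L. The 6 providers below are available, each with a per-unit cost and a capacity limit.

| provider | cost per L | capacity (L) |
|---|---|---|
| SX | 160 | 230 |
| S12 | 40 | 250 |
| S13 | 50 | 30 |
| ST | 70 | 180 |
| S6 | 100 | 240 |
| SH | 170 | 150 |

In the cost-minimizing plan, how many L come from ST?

Use providers in increasing cost order.
Take 250 from S12 at 40 — need 120 more.
S13 at 50: take all 30 L — 90 still needed.
Take 90 from ST at 70 to finish.
S6, SX, SH: unused.

90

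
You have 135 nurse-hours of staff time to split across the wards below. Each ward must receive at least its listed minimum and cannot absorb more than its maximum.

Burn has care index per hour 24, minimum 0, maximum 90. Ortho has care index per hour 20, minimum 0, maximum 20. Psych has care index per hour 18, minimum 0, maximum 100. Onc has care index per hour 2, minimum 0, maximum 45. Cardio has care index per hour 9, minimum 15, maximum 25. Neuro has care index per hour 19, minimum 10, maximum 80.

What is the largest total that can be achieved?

2885

Meeting every minimum uses 0+0+0+0+15+10 = 25 nurse-hours, leaving 110.
Rank by care index per hour: Burn 24 > Ortho 20 > Neuro 19 > Psych 18 > Cardio 9 > Onc 2.
Give Burn 90 more to hit its cap of 90 ; 20 left.
Give Ortho 20 more to hit its cap of 20 ; 0 left.
Total = 24×90 + 20×20 + 9×15 + 19×10 = 2885.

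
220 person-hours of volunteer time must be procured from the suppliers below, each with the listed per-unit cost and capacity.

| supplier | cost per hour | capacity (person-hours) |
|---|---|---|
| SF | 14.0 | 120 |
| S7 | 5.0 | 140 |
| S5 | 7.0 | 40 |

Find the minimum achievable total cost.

1540

Fill from the cheapest supplier first.
S7 (5.0): use full 140 — 80 person-hours to go.
Take 40 from S5 at 7.0 — need 40 more.
SF at 14.0: take 40 of its 120 — requirement met.
Cost = 140×5.0 + 40×7.0 + 40×14.0 = 1540.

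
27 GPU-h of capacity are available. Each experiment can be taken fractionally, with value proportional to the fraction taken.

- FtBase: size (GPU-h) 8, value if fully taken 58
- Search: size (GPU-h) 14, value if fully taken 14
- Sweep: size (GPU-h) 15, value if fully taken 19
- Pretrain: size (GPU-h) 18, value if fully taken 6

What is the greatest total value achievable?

81

Rank by value-to-size ratio: FtBase 58/8≈7.25, Sweep 19/15≈1.27, Search 14/14≈1, Pretrain 6/18≈0.333.
FtBase: take in full, 8 GPU-h for value 58 — 19 left.
Sweep: take in full, 15 GPU-h for value 19 — 4 left.
4 GPU-h left: a 4/14 share of Search gives 14×4/14 = 4.
Total value = 81.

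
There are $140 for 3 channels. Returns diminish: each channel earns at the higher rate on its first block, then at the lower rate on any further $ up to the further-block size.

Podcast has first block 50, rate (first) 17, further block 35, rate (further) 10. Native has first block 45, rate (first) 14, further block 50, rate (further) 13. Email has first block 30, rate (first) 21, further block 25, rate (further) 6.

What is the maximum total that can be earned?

Rank every tier by rate: Email/first 21 > Podcast/first 17 > Native/first 14 > Native/second 13 > Podcast/second 10 > Email/second 6.
Fill Email first block (30 at 21) — 110 left.
Fill Podcast first block (50 at 17) — 60 left.
Fill Native first block (45 at 14) — 15 left.
Native second at 13: only 15 left, fill 15.
Total = 21×30 + 17×50 + 14×45 + 13×15 = 2305.

2305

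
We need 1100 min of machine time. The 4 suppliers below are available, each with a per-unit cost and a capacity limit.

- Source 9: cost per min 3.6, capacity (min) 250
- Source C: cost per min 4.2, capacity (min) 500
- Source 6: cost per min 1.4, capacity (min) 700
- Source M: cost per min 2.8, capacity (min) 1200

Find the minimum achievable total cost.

Fill from the cheapest supplier first.
Take 700 from Source 6 at 1.4 — need 400 more.
Source M at 2.8: take 400 of its 1200 — requirement met.
Source 9, Source C: unused.
Cost = 700×1.4 + 400×2.8 = 2100.

2100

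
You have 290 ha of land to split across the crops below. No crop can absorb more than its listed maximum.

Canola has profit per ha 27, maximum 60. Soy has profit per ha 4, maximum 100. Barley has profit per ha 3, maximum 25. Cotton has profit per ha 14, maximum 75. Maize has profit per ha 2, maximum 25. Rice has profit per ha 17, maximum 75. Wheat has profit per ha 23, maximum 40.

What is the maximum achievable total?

Highest profit per ha first: Canola 27 > Wheat 23 > Rice 17 > Cotton 14 > Soy 4 > Barley 3 > Maize 2.
Give Canola 60 to hit its cap of 60 → 230 left.
Wheat: +40 to 40 (cap) → 190 left.
Give Rice 75 to hit its cap of 75 → 115 left.
Cotton: +75 to 75 (cap) → 40 left.
Soy has room for 100 but only 40 remain, so it gets 40.
Total = 27×60 + 4×40 + 14×75 + 17×75 + 23×40 = 5025.

5025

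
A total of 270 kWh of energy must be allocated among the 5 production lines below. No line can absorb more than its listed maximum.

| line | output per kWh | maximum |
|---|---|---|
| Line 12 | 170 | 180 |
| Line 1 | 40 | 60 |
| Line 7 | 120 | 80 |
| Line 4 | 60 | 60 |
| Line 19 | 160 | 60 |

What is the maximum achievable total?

Rank by output per kWh: Line 12 170 > Line 19 160 > Line 7 120 > Line 4 60 > Line 1 40.
Line 12 takes 180 to reach its cap of 180 ; 90 left.
Give Line 19 60 to hit its cap of 60 ; 30 left.
Line 7: +30 (room for 80) → 30. Pool exhausted.
Total = 170×180 + 120×30 + 160×60 = 43800.

43800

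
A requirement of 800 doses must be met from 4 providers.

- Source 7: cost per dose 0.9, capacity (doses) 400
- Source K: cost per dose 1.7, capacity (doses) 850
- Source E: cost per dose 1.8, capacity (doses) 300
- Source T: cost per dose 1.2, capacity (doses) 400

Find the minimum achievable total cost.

Fill from the cheapest provider first.
Source 7 (0.9): use full 400 ; 400 doses to go.
Take 400 from Source T at 1.2 ; need 0 more.
Source K, Source E: unused.
Cost = 400×0.9 + 400×1.2 = 840.

840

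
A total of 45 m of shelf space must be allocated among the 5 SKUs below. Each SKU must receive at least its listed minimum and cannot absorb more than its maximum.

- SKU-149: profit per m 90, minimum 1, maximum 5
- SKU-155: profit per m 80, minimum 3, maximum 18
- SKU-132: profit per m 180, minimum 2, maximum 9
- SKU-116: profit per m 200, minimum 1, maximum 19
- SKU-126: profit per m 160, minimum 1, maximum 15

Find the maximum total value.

7830

Meeting every minimum uses 1+3+2+1+1 = 8 m, leaving 37.
Order the SKUs by profit per m: SKU-116 200 > SKU-132 180 > SKU-126 160 > SKU-149 90 > SKU-155 80.
SKU-116: +18 to 19 (cap) → 19 left.
SKU-132: +7 to 9 (cap) → 12 left.
Only 12 left; SKU-126 takes them to reach 13.
Total = 90×1 + 80×3 + 180×9 + 200×19 + 160×13 = 7830.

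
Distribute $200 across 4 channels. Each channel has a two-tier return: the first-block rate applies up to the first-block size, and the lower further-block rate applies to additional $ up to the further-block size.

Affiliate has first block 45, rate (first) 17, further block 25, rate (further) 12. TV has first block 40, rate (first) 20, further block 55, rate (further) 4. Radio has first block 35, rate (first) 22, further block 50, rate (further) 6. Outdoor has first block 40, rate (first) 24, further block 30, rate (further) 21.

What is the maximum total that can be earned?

Order all 8 blocks by rate: Outdoor/tier1 24 > Radio/tier1 22 > Outdoor/tier2 21 > TV/tier1 20 > Affiliate/tier1 17 > Affiliate/tier2 12 > Radio/tier2 6 > TV/tier2 4.
Fill Outdoor tier1 block (40 at 24) — 160 left.
Radio/tier1 (22): +35 — 125 left.
Outdoor tier2 at 21: fill all 30 — 95 left.
TV/tier1 (20): +40 — 55 left.
Affiliate tier1 at 17: fill all 45 — 10 left.
10 remain; put them into Affiliate tier2 at 12.
Total = 24×40 + 22×35 + 21×30 + 20×40 + 17×45 + 12×10 = 4045.

4045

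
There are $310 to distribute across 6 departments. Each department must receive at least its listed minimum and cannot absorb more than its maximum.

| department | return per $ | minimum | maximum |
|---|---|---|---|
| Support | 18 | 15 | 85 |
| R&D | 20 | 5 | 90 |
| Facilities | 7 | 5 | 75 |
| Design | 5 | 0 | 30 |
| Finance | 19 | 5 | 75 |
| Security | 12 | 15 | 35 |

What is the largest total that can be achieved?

5350

Meeting every minimum uses 15+5+5+0+5+15 = 45 $, leaving 265.
Order the departments by return per $: R&D 20 > Finance 19 > Support 18 > Security 12 > Facilities 7 > Design 5.
Give R&D 85 more to hit its cap of 90 ; 180 left.
Give Finance 70 more to hit its cap of 75 ; 110 left.
Support: +70 to 85 (cap) ; 40 left.
Security takes 20 more to reach its cap of 35 ; 20 left.
Facilities has room for 70 more but only 20 remain, so it gets 25.
Total = 18×85 + 20×90 + 7×25 + 19×75 + 12×35 = 5350.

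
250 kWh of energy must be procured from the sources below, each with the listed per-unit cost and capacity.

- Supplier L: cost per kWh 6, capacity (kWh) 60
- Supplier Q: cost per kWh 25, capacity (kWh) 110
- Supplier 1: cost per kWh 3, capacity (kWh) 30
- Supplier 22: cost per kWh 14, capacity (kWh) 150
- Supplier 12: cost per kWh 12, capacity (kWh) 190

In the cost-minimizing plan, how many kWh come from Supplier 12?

Use sources in increasing cost order.
Supplier 1 (3): use full 30 → 220 kWh to go.
Supplier L at 6: take all 60 kWh → 160 still needed.
Supplier 12 (12): take the remaining 160 → done.
Supplier 22, Supplier Q: unused.

160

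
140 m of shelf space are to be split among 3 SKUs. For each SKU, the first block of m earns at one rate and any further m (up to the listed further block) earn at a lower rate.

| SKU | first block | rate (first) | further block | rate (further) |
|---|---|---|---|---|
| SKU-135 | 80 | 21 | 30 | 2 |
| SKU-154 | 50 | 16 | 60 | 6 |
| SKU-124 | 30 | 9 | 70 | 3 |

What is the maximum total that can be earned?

2570

Rank every tier by rate: SKU-135/T1 21 > SKU-154/T1 16 > SKU-124/T1 9 > SKU-154/T2 6 > SKU-124/T2 3 > SKU-135/T2 2.
SKU-135 T1 at 21: fill all 80 — 60 left.
SKU-154 T1 at 16: fill all 50 — 10 left.
10 remain; put them into SKU-124 T1 at 9.
Total = 21×80 + 16×50 + 9×10 = 2570.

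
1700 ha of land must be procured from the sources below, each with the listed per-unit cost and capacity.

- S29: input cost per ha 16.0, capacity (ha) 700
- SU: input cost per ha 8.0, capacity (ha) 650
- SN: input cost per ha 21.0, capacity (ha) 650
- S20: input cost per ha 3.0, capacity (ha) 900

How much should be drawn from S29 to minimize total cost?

Use sources in increasing cost order.
Take 900 from S20 at 3.0 → need 800 more.
SU (8.0): use full 650 → 150 ha to go.
Take 150 from S29 at 16.0 to finish.
SN: unused.

150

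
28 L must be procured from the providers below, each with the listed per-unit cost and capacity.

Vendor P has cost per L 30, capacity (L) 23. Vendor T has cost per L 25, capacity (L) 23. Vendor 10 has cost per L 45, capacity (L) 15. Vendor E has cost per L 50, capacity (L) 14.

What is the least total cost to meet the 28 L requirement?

Use providers in increasing cost order.
Vendor T (25): use full 23 ; 5 L to go.
Take 5 from Vendor P at 30 to finish.
Vendor 10, Vendor E: unused.
Cost = 23×25 + 5×30 = 725.

725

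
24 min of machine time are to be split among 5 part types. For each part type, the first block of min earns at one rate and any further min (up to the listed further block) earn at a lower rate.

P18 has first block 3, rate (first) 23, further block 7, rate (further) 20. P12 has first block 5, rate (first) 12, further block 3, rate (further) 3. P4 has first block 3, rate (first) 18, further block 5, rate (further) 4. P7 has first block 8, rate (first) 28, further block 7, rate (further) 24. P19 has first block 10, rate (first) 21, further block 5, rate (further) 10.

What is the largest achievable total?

587

Order all 10 blocks by rate: P7/tier1 28 > P7/tier2 24 > P18/tier1 23 > P19/tier1 21 > P18/tier2 20 > P4/tier1 18 > P12/tier1 12 > P19/tier2 10 > P4/tier2 4 > P12/tier2 3.
P7/tier1 (28): +8 ; 16 left.
P7/tier2 (24): +7 ; 9 left.
P18 tier1 at 23: fill all 3 ; 6 left.
P19/tier1: +6 of 10 at 21; pool empty.
Total = 28×8 + 24×7 + 23×3 + 21×6 = 587.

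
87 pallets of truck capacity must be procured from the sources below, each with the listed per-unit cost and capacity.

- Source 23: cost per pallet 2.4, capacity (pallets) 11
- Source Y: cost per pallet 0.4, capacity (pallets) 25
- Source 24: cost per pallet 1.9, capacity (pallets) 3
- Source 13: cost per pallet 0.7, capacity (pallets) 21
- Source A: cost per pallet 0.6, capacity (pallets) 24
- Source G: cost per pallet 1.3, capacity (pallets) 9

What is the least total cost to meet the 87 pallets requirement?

68.5

Fill from the cheapest source first.
Source Y (0.4): use full 25 → 62 pallets to go.
Source A at 0.6: take all 24 pallets → 38 still needed.
Source 13 at 0.7: take all 21 pallets → 17 still needed.
Source G at 1.3: take all 9 pallets → 8 still needed.
Source 24 (1.9): use full 3 → 5 pallets to go.
Take 5 from Source 23 at 2.4 to finish.
Cost = 25×0.4 + 24×0.6 + 21×0.7 + 9×1.3 + 3×1.9 + 5×2.4 = 68.5.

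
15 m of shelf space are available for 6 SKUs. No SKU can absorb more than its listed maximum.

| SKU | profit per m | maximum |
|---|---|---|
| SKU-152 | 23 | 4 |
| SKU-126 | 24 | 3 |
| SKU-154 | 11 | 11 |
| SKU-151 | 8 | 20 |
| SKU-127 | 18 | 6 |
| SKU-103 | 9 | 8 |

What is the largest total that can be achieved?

Rank by profit per m: SKU-126 24 > SKU-152 23 > SKU-127 18 > SKU-154 11 > SKU-103 9 > SKU-151 8.
Give SKU-126 3 to hit its cap of 3 → 12 left.
Give SKU-152 4 to hit its cap of 4 → 8 left.
Give SKU-127 6 to hit its cap of 6 → 2 left.
SKU-154 has room for 11 but only 2 remain, so it gets 2.
Total = 23×4 + 24×3 + 11×2 + 18×6 = 294.

294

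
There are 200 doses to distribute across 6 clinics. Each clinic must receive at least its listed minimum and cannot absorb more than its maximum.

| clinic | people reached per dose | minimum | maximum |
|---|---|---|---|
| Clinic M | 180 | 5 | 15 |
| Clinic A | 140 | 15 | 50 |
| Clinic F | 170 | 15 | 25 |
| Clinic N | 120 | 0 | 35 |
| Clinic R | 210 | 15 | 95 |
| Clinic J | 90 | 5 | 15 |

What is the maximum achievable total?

Meeting every minimum uses 5+15+15+0+15+5 = 55 doses, leaving 145.
Highest people reached per dose first: Clinic R 210 > Clinic M 180 > Clinic F 170 > Clinic A 140 > Clinic N 120 > Clinic J 90.
Clinic R takes 80 more to reach its cap of 95 — 65 left.
Clinic M: +10 to 15 (cap) — 55 left.
Give Clinic F 10 more to hit its cap of 25 — 45 left.
Clinic A: +35 to 50 (cap) — 10 left.
Clinic N: +10 (room for 35) → 10. Pool exhausted.
Total = 180×15 + 140×50 + 170×25 + 120×10 + 210×95 + 90×5 = 35550.

35550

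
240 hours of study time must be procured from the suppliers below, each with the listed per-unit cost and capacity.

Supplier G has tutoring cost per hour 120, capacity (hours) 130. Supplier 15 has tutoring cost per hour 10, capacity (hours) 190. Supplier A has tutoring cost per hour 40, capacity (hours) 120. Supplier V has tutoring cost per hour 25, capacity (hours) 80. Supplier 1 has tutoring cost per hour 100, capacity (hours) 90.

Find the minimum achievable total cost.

Fill from the cheapest supplier first.
Supplier 15 (10): use full 190 ; 50 hours to go.
Supplier V at 25: take 50 of its 80 ; requirement met.
Supplier A, Supplier 1, Supplier G: unused.
Cost = 190×10 + 50×25 = 3150.

3150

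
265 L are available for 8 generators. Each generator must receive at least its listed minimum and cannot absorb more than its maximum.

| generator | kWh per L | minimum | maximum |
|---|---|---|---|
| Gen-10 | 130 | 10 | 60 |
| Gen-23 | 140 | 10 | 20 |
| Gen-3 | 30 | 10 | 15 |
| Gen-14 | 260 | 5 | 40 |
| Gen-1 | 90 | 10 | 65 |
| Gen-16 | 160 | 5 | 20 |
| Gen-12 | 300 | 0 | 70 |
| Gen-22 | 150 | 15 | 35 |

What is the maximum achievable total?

Meeting every minimum uses 10+10+10+5+10+5+0+15 = 65 L, leaving 200.
Order the generators by kWh per L: Gen-12 300 > Gen-14 260 > Gen-16 160 > Gen-22 150 > Gen-23 140 > Gen-10 130 > Gen-1 90 > Gen-3 30.
Give Gen-12 70 more to hit its cap of 70 — 130 left.
Gen-14 takes 35 more to reach its cap of 40 — 95 left.
Give Gen-16 15 more to hit its cap of 20 — 80 left.
Gen-22: +20 to 35 (cap) — 60 left.
Gen-23 takes 10 more to reach its cap of 20 — 50 left.
Gen-10: +50 to 60 (cap) — 0 left.
Total = 130×60 + 140×20 + 30×10 + 260×40 + 90×10 + 160×20 + 300×70 + 150×35 = 51650.

51650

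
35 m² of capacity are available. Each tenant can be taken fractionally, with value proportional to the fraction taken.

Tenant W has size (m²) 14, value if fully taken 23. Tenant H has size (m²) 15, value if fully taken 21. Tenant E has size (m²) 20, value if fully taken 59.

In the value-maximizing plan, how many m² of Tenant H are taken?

Best value per unit of size first: Tenant E 59/20≈2.95, Tenant W 23/14≈1.64, Tenant H 21/15≈1.4.
Tenant E: take in full, 20 m² for value 59 ; 15 left.
Tenant W: take in full, 14 m² for value 23 ; 1 left.
Only 1 m² remain; take 1/15 of Tenant H for value 21×1/15 = 1.4.

1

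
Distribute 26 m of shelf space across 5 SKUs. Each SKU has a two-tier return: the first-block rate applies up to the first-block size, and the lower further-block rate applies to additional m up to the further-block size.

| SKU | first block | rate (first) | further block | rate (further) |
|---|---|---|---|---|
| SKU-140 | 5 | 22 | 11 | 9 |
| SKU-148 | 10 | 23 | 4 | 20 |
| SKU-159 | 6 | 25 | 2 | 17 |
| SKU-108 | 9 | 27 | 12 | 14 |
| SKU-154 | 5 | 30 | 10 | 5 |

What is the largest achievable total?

681

Treat each block as its own option and order by rate: SKU-154/first 30 > SKU-108/first 27 > SKU-159/first 25 > SKU-148/first 23 > SKU-140/first 22 > SKU-148/second 20 > SKU-159/second 17 > SKU-108/second 14 > SKU-140/second 9 > SKU-154/second 5.
Fill SKU-154 first block (5 at 30) → 21 left.
Fill SKU-108 first block (9 at 27) → 12 left.
SKU-159/first (25): +6 → 6 left.
SKU-148/first: +6 of 10 at 23; pool empty.
Total = 30×5 + 27×9 + 25×6 + 23×6 = 681.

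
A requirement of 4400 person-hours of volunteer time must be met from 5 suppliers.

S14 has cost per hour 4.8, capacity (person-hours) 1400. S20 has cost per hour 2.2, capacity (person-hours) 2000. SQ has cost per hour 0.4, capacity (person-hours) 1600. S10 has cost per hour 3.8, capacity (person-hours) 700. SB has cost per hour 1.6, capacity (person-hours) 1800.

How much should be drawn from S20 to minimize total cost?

1000

Use suppliers in increasing cost order.
Take 1600 from SQ at 0.4 → need 2800 more.
Take 1800 from SB at 1.6 → need 1000 more.
S20 (2.2): take the remaining 1000 → done.
S10, S14: unused.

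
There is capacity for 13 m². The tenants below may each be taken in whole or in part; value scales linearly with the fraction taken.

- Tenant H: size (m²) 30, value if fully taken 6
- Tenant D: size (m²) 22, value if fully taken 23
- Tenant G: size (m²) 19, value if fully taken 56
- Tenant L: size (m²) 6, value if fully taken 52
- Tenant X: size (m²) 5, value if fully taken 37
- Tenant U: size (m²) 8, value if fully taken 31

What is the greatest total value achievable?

96.75

Best value per unit of size first: Tenant L 52/6≈8.67, Tenant X 37/5≈7.4, Tenant U 31/8≈3.88, Tenant G 56/19≈2.95, Tenant D 23/22≈1.05, Tenant H 6/30≈0.2.
Tenant L: take in full, 6 m² for value 52 → 7 left.
Take all of Tenant X (5 m², value 37) → 2 m² left.
Only 2 m² remain; take 2/8 of Tenant U for value 31×2/8 = 7.75.
Total value = 96.75.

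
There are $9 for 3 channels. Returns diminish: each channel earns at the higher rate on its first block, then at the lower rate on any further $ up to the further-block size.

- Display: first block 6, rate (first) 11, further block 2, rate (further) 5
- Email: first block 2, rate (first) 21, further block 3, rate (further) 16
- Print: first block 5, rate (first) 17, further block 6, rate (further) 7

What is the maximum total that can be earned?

159

Rank every tier by rate: Email/first 21 > Print/first 17 > Email/second 16 > Display/first 11 > Print/second 7 > Display/second 5.
Fill Email first block (2 at 21) ; 7 left.
Fill Print first block (5 at 17) ; 2 left.
Email second at 16: only 2 left, fill 2.
Total = 21×2 + 17×5 + 16×2 = 159.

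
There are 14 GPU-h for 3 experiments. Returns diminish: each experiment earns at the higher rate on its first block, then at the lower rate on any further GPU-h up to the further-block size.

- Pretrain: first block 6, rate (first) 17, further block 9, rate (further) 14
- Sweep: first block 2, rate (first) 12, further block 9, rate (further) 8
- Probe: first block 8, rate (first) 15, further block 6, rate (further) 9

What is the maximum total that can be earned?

222

Treat each block as its own option and order by rate: Pretrain/tier1 17 > Probe/tier1 15 > Pretrain/tier2 14 > Sweep/tier1 12 > Probe/tier2 9 > Sweep/tier2 8.
Pretrain tier1 at 17: fill all 6 → 8 left.
Probe/tier1 (15): +8 → 0 left.
Total = 17×6 + 15×8 = 222.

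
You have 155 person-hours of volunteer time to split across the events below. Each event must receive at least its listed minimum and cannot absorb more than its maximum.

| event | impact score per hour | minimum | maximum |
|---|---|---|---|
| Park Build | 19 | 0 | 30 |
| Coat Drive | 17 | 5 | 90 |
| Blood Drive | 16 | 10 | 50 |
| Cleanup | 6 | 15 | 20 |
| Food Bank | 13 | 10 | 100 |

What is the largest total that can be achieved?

2480

Meeting every minimum uses 0+5+10+15+10 = 40 person-hours, leaving 115.
Rank by impact score per hour: Park Build 19 > Coat Drive 17 > Blood Drive 16 > Food Bank 13 > Cleanup 6.
Park Build: +30 to 30 (cap) → 85 left.
Coat Drive takes 85 more to reach its cap of 90 → 0 left.
Total = 19×30 + 17×90 + 16×10 + 6×15 + 13×10 = 2480.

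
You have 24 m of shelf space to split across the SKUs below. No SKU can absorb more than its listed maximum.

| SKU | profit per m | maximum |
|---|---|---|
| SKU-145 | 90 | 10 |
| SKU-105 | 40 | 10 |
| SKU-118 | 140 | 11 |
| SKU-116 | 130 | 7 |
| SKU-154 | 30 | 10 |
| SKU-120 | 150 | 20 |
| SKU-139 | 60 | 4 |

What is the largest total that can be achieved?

3560

Highest profit per m first: SKU-120 150 > SKU-118 140 > SKU-116 130 > SKU-145 90 > SKU-139 60 > SKU-105 40 > SKU-154 30.
SKU-120 takes 20 to reach its cap of 20 → 4 left.
Only 4 left; SKU-118 takes them to reach 4.
Total = 140×4 + 150×20 = 3560.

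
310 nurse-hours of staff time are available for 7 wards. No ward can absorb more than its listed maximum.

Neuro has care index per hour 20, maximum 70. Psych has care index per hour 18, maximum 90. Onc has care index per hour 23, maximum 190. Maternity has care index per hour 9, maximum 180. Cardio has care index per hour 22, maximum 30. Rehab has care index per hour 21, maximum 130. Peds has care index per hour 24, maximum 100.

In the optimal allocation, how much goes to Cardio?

20

Order the wards by care index per hour: Peds 24 > Onc 23 > Cardio 22 > Rehab 21 > Neuro 20 > Psych 18 > Maternity 9.
Give Peds 100 to hit its cap of 100 — 210 left.
Onc: +190 to 190 (cap) — 20 left.
Cardio: +20 (room for 30) → 20. Pool exhausted.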